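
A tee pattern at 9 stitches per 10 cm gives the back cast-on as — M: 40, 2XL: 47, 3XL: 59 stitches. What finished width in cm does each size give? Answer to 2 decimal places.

9/10 = 0.9 sts per cm.
M: 40 / 0.9 = 44.444 → 44.44 cm.
2XL: 47 / 0.9 = 52.222 → 52.22 cm.
3XL: 59 / 0.9 = 65.556 → 65.56 cm.

M 44.44 cm; 2XL 52.22 cm; 3XL 65.56 cm.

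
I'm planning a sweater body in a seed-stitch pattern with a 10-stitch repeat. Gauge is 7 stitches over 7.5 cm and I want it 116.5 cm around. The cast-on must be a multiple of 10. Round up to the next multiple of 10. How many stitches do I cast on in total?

7 / 7.5 = 0.933 sts per cm.
116.5 × 0.933 = 108.73 sts.
Next multiple of 10: 110.

Cast on 110 stitches.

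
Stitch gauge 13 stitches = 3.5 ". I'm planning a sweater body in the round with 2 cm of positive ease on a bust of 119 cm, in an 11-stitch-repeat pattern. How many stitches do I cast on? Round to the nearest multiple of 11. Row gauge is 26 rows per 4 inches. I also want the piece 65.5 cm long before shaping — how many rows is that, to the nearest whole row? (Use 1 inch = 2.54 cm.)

Finished = 119 + 2 = 121 cm.
121 cm × 1/2.54 = 47.64 inches.
13/3.5 = 3.714 sts per in; 47.64 × 3.714 = 176.94 sts.
Nearest multiple of 11 → 176.
65.5 cm = 25.79 inches; × 6.5 = 167.62 → 168 rows.

Cast on 176 stitches; work 168 rows.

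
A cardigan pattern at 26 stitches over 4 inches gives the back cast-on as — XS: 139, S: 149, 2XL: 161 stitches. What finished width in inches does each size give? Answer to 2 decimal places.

26/4 = 6.5 sts per in.
XS: 139 / 6.5 = 21.385 → 21.38 in.
S: 149 / 6.5 = 22.923 → 22.92 in.
2XL: 161 / 6.5 = 24.769 → 24.77 in.

XS 21.38 inches; S 22.92 inches; 2XL 24.77 inches.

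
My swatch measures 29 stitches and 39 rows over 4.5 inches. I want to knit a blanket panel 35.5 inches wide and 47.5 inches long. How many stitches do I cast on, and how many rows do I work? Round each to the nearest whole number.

Stitch gauge = 29/4.5 = 6.444 sts/in; 35.5 × 6.444 = 228.78 → 229 sts.
Row gauge = 39/4.5 = 8.667 rows/in; 47.5 × 8.667 = 411.67 → 412 rows.

Cast on 229 stitches and work 412 rows.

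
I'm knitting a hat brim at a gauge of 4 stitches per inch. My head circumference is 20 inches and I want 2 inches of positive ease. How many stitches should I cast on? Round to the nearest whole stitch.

Finished = 20 + 2 = 22 in.
4 / 1 = 4 sts per inch.
22.00 × 4 = 88.00 sts.

CO 88 sts.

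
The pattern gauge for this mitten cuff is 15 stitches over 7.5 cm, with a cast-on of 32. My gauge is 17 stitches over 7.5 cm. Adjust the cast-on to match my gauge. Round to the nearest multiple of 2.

Scale factor = 17 / 15 = 1.133.
32 × 17 / 15 = 36.27 sts.
→ 36 sts.

CO 36 sts.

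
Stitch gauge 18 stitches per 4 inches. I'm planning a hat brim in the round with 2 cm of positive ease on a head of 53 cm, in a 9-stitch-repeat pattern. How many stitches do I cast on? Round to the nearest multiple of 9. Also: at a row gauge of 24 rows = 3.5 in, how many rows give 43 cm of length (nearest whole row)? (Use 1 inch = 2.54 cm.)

Cast on 99 stitches; work 116 rows.

Finished = 53 + 2 = 55 cm.
55 cm × 1/2.54 = 21.65 inches.
18/4 = 4.5 sts per in; 21.65 × 4.5 = 97.44 sts.
Nearest multiple of 9 → 99.
43 cm = 16.93 inches; × 6.857 = 116.09 → 116 rows.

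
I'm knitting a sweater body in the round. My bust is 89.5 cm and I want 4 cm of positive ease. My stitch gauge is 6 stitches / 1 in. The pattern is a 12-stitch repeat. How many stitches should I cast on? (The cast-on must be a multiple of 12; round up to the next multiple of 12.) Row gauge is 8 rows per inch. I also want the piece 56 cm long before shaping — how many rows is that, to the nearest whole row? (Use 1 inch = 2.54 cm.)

Finished = 89.5 + 4 = 93.5 cm.
93.5 cm × 1/2.54 = 36.81 inches.
6/1 = 6 sts per in; 36.81 × 6 = 220.87 sts.
Next multiple of 12 → 228.
56 cm = 22.05 inches; × 8 = 176.38 → 176 rows.

Cast on 228 stitches; work 176 rows.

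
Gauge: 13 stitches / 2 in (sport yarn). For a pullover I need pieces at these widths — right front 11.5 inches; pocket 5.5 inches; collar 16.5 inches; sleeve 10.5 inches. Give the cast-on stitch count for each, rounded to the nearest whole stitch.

Rate = 13/2 = 6.5 sts per in.
right front: 11.5 × 6.5 = 74.75 → 75.
pocket: 5.5 × 6.5 = 35.75 → 36.
collar: 16.5 × 6.5 = 107.25 → 107.
sleeve: 10.5 × 6.5 = 68.25 → 68.

right front 75; pocket 36; collar 107; sleeve 68.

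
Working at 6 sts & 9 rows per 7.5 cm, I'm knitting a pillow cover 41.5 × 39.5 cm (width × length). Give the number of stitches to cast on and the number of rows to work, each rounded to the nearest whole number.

Cast on 33 stitches and work 47 rows.

Stitch gauge = 6/7.5 = 0.8 sts/cm; 41.5 × 0.8 = 33.20 → 33 sts.
Row gauge = 9/7.5 = 1.2 rows/cm; 39.5 × 1.2 = 47.40 → 47 rows.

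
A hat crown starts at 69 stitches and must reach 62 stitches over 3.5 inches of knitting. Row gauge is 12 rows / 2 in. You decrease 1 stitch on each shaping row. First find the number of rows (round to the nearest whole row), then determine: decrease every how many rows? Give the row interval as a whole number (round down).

Rows = 3.5 × 6 = 21.0 → 21 rows.
Stitches to remove: 7 → 7 shaping rows (at 1 st each).
21 / 7 = 3.00 → every 3 rows.

Decrease every 3rd row.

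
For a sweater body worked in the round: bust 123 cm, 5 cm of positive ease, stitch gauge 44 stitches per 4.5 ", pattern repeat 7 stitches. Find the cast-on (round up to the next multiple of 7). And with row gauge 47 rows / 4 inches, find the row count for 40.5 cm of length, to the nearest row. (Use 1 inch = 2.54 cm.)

Finished = 123 + 5 = 128 cm.
128 cm × 1/2.54 = 50.39 inches.
44/4.5 = 9.778 sts per in; 50.39 × 9.778 = 492.74 sts.
Next multiple of 7 → 497.
40.5 cm = 15.94 inches; × 11.75 = 187.35 → 187 rows.

Cast on 497 stitches; work 187 rows.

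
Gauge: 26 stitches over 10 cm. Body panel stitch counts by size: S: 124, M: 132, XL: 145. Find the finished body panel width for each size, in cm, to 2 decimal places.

S 47.69 cm; M 50.77 cm; XL 55.77 cm.

26/10 = 2.6 sts per cm.
S: 124 / 2.6 = 47.692 → 47.69 cm.
M: 132 / 2.6 = 50.769 → 50.77 cm.
XL: 145 / 2.6 = 55.769 → 55.77 cm.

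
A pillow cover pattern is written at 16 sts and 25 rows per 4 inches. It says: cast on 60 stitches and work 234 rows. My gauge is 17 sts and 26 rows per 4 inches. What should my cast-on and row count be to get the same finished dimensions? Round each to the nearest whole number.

Cast on 64 stitches; work 243 rows.

Stitches: 60 × 17/16 = 63.75 → 64.
Rows: 234 × 26/25 = 243.36 → 243.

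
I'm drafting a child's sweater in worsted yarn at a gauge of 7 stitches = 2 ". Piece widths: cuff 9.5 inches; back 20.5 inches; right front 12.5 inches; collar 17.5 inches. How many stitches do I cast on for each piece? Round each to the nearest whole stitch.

cuff 33; back 72; right front 44; collar 61.

Rate = 7/2 = 3.5 sts per in.
cuff: 9.5 × 3.5 = 33.25 → 33.
back: 20.5 × 3.5 = 71.75 → 72.
right front: 12.5 × 3.5 = 43.75 → 44.
collar: 17.5 × 3.5 = 61.25 → 61.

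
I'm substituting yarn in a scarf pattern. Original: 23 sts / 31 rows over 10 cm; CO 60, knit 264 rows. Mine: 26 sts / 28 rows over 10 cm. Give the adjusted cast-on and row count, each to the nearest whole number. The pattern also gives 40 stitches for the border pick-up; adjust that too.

Cast on 68 stitches; work 238 rows; border pick-up 45 stitches.

Stitches: 60 × 26/23 = 67.83 → 68.
Rows: 264 × 28/31 = 238.45 → 238.
border pick-up: 40 × 26/23 = 45.22 → 45.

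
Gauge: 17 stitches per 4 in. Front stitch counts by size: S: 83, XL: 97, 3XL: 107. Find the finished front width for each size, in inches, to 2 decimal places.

17/4 = 4.25 sts per in.
S: 83 / 4.25 = 19.529 → 19.53 in.
XL: 97 / 4.25 = 22.824 → 22.82 in.
3XL: 107 / 4.25 = 25.176 → 25.18 in.

S 19.53 inches; XL 22.82 inches; 3XL 25.18 inches.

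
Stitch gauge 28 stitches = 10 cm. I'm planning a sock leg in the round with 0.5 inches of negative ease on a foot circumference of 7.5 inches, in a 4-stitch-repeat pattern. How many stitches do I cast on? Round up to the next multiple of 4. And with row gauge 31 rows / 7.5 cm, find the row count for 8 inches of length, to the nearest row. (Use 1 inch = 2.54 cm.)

Cast on 52 stitches; work 84 rows.

Finished = 7.5 − 0.5 = 7 inches.
7 inches × 2.54 = 17.78 cm.
28/10 = 2.8 sts per cm; 17.78 × 2.8 = 49.78 sts.
Next multiple of 4 → 52.
8 inches = 20.32 cm; × 4.133 = 83.99 → 84 rows.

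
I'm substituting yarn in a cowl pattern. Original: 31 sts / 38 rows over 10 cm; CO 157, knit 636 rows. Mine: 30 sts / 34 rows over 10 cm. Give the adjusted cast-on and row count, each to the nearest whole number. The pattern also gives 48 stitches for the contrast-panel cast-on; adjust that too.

Cast on 152 stitches; work 569 rows; contrast-panel cast-on 46 stitches.

Stitches: 157 × 30/31 = 151.94 → 152.
Rows: 636 × 34/38 = 569.05 → 569.
contrast-panel cast-on: 48 × 30/31 = 46.45 → 46.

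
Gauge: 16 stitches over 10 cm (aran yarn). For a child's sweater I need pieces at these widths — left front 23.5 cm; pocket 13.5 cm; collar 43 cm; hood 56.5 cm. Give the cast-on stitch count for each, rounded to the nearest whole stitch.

Rate = 16/10 = 1.6 sts per cm.
left front: 23.5 × 1.6 = 37.60 → 38.
pocket: 13.5 × 1.6 = 21.60 → 22.
collar: 43 × 1.6 = 68.80 → 69.
hood: 56.5 × 1.6 = 90.40 → 90.

left front 38; pocket 22; collar 69; hood 90.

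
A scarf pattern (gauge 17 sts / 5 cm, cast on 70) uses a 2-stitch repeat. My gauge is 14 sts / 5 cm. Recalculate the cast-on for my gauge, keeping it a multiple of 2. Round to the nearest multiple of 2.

70 × 14 / 17 = 57.65.
Nearest multiple of 2: 58.

58 stitches.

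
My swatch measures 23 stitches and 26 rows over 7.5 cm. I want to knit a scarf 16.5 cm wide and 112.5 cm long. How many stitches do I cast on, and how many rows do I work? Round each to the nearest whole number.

Cast on 51 stitches and work 390 rows.

Stitch gauge = 23/7.5 = 3.067 sts/cm; 16.5 × 3.067 = 50.60 → 51 sts.
Row gauge = 26/7.5 = 3.467 rows/cm; 112.5 × 3.467 = 390.00 → 390 rows.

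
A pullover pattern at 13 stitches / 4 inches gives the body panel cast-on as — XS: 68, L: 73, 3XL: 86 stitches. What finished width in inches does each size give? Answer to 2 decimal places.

13/4 = 3.25 sts per in.
XS: 68 / 3.25 = 20.923 → 20.92 in.
L: 73 / 3.25 = 22.462 → 22.46 in.
3XL: 86 / 3.25 = 26.462 → 26.46 in.

XS 20.92 inches; L 22.46 inches; 3XL 26.46 inches.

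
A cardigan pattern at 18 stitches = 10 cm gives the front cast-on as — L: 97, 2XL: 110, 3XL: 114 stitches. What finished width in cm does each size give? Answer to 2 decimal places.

L 53.89 cm; 2XL 61.11 cm; 3XL 63.33 cm.

18/10 = 1.8 sts per cm.
L: 97 / 1.8 = 53.889 → 53.89 cm.
2XL: 110 / 1.8 = 61.111 → 61.11 cm.
3XL: 114 / 1.8 = 63.333 → 63.33 cm.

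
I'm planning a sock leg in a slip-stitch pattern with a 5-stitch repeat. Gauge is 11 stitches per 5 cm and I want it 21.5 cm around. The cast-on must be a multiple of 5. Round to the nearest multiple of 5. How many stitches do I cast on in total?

11 / 5 = 2.2 sts per cm.
21.5 × 2.2 = 47.30 sts.
Nearest multiple of 5: 45.

Cast on 45 stitches.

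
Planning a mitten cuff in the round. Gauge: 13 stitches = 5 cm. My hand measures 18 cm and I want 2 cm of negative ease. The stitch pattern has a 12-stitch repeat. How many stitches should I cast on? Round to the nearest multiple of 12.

CO 36 sts.

Finished = 18 − 2 = 16 cm.
13 / 5 = 2.6 sts/cm.
16 × 2.6 = 41.60 sts.
Nearest multiple of 12: 36.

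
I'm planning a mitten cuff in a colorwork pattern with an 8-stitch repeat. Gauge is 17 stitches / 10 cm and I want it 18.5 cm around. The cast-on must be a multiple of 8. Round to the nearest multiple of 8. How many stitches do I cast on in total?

Cast on 32 stitches.

17 / 10 = 1.7 sts per cm.
18.5 × 1.7 = 31.45 sts.
Nearest multiple of 8: 32.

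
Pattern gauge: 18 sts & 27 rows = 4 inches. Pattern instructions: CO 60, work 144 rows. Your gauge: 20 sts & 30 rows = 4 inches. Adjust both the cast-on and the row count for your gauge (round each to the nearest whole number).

Stitches: 60 × 20/18 = 66.67 → 67.
Rows: 144 × 30/27 = 160.00 → 160.

Cast on 67 stitches; work 160 rows.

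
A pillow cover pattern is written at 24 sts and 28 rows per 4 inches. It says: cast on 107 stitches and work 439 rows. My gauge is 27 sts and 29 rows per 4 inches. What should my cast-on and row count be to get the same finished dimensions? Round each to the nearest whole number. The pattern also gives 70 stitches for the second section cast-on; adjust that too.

Cast on 120 stitches; work 455 rows; second section cast-on 79 stitches.

Stitches: 107 × 27/24 = 120.38 → 120.
Rows: 439 × 29/28 = 454.68 → 455.
second section cast-on: 70 × 27/24 = 78.75 → 79.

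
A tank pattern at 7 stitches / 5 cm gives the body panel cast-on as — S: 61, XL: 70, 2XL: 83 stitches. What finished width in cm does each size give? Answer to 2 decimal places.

7/5 = 1.4 sts per cm.
S: 61 / 1.4 = 43.571 → 43.57 cm.
XL: 70 / 1.4 = 50.000 → 50.00 cm.
2XL: 83 / 1.4 = 59.286 → 59.29 cm.

S 43.57 cm; XL 50.00 cm; 2XL 59.29 cm.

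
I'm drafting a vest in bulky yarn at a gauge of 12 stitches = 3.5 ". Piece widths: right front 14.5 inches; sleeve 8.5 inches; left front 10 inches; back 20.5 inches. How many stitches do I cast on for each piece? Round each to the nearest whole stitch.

Rate = 12/3.5 = 3.429 sts per in.
right front: 14.5 × 3.429 = 49.71 → 50.
sleeve: 8.5 × 3.429 = 29.14 → 29.
left front: 10 × 3.429 = 34.29 → 34.
back: 20.5 × 3.429 = 70.29 → 70.

right front 50; sleeve 29; left front 34; back 70.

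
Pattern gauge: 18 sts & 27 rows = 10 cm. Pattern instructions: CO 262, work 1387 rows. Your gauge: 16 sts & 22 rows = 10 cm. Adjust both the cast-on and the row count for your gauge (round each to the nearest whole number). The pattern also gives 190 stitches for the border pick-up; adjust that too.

Cast on 233 stitches; work 1130 rows; border pick-up 169 stitches.

Stitches: 262 × 16/18 = 232.89 → 233.
Rows: 1387 × 22/27 = 1130.15 → 1130.
border pick-up: 190 × 16/18 = 168.89 → 169.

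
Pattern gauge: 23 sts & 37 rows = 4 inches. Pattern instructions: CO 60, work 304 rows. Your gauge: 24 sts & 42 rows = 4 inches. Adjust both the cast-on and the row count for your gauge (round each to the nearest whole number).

Stitches: 60 × 24/23 = 62.61 → 63.
Rows: 304 × 42/37 = 345.08 → 345.

Cast on 63 stitches; work 345 rows.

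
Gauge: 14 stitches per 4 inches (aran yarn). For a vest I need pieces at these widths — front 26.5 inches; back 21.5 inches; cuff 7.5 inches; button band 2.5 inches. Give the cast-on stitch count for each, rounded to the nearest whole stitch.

Rate = 14/4 = 3.5 sts per in.
front: 26.5 × 3.5 = 92.75 → 93.
back: 21.5 × 3.5 = 75.25 → 75.
cuff: 7.5 × 3.5 = 26.25 → 26.
button band: 2.5 × 3.5 = 8.75 → 9.

front 93; back 75; cuff 26; button band 9.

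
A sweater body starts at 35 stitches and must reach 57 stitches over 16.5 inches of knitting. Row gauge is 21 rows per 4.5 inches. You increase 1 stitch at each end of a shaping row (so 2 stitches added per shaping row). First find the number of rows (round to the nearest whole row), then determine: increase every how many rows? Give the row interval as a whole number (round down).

Rows = 16.5 × 4.667 = 77.0 → 77 rows.
Stitches to add: 22 → 11 shaping rows (at 2 st each).
77 / 11 = 7.00 → every 7 rows.

Increase every 7th row.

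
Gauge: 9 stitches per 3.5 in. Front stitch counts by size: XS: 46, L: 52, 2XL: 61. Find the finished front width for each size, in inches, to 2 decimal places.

9/3.5 = 2.571 sts per in.
XS: 46 / 2.571 = 17.889 → 17.89 in.
L: 52 / 2.571 = 20.222 → 20.22 in.
2XL: 61 / 2.571 = 23.722 → 23.72 in.

XS 17.89 inches; L 20.22 inches; 2XL 23.72 inches.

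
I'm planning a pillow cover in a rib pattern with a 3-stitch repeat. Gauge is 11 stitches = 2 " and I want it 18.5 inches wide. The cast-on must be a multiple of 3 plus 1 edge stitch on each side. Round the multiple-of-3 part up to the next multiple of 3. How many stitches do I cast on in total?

Cast on 104 stitches.

11 / 2 = 5.5 sts per inch.
18.5 × 5.5 = 101.75 sts.
Less 2 edge sts → 99.75 for the repeat.
Next multiple of 3: 102.
Add back 2 edge sts → 104.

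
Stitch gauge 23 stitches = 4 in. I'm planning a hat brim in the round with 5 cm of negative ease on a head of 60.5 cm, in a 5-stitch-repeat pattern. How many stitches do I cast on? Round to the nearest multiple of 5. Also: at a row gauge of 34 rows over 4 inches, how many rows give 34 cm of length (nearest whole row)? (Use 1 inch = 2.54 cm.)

Finished = 60.5 − 5 = 55.5 cm.
55.5 cm × 1/2.54 = 21.85 inches.
23/4 = 5.75 sts per in; 21.85 × 5.75 = 125.64 sts.
Nearest multiple of 5 → 125.
34 cm = 13.39 inches; × 8.5 = 113.78 → 114 rows.

Cast on 125 stitches; work 114 rows.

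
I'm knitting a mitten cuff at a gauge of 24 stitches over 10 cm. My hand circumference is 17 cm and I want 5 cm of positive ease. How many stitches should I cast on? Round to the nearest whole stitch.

Finished = 17 + 5 = 22 cm.
24 / 10 = 2.4 sts per cm.
22.00 × 2.4 = 52.80 sts.
→ 53 sts.

Cast on 53 stitches.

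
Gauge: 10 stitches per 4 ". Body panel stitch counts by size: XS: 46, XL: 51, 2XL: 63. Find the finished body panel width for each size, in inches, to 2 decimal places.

10/4 = 2.5 sts per in.
XS: 46 / 2.5 = 18.400 → 18.40 in.
XL: 51 / 2.5 = 20.400 → 20.40 in.
2XL: 63 / 2.5 = 25.200 → 25.20 in.

XS 18.40 inches; XL 20.40 inches; 2XL 25.20 inches.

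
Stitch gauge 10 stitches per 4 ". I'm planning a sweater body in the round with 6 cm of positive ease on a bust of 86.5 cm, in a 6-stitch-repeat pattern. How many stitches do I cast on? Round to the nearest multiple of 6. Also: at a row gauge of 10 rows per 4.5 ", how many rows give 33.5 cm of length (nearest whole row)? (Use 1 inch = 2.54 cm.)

Finished = 86.5 + 6 = 92.5 cm.
92.5 cm × 1/2.54 = 36.42 inches.
10/4 = 2.5 sts per in; 36.42 × 2.5 = 91.04 sts.
Nearest multiple of 6 → 90.
33.5 cm = 13.19 inches; × 2.222 = 29.31 → 29 rows.

Cast on 90 stitches; work 29 rows.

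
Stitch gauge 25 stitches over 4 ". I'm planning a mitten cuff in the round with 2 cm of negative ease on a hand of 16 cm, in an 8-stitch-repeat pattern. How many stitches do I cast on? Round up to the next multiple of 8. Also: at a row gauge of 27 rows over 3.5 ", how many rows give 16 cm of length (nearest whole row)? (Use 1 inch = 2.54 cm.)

Finished = 16 − 2 = 14 cm.
14 cm × 1/2.54 = 5.51 inches.
25/4 = 6.25 sts per in; 5.51 × 6.25 = 34.45 sts.
Next multiple of 8 → 40.
16 cm = 6.30 inches; × 7.714 = 48.59 → 49 rows.

Cast on 40 stitches; work 49 rows.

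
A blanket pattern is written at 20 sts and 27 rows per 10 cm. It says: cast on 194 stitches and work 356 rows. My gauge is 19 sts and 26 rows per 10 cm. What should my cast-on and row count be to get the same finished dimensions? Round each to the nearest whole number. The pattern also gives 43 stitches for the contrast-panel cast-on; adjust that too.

Stitches: 194 × 19/20 = 184.30 → 184.
Rows: 356 × 26/27 = 342.81 → 343.
contrast-panel cast-on: 43 × 19/20 = 40.85 → 41.

Cast on 184 stitches; work 343 rows; contrast-panel cast-on 41 stitches.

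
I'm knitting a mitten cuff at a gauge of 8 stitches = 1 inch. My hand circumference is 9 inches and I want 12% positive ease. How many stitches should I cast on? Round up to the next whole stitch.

Cast on 81 stitches.

Finished = 9 × 1.12 = 10.08 in.
8 / 1 = 8 sts per inch.
10.08 × 8 = 80.64 sts.
→ 81 sts.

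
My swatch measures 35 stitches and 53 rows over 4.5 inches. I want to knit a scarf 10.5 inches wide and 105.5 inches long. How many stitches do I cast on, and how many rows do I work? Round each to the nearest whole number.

Cast on 82 stitches and work 1243 rows.

Stitch gauge = 35/4.5 = 7.778 sts/in; 10.5 × 7.778 = 81.67 → 82 sts.
Row gauge = 53/4.5 = 11.778 rows/in; 105.5 × 11.778 = 1242.56 → 1243 rows.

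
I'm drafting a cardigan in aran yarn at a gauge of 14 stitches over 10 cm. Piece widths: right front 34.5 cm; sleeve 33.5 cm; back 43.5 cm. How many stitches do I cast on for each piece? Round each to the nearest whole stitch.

Rate = 14/10 = 1.4 sts per cm.
right front: 34.5 × 1.4 = 48.30 → 48.
sleeve: 33.5 × 1.4 = 46.90 → 47.
back: 43.5 × 1.4 = 60.90 → 61.

right front 48; sleeve 47; back 61.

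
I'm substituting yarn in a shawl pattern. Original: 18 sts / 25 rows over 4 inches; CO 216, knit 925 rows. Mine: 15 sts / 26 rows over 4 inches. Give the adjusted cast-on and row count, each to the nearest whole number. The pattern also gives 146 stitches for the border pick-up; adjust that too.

Cast on 180 stitches; work 962 rows; border pick-up 122 stitches.

Stitches: 216 × 15/18 = 180.00 → 180.
Rows: 925 × 26/25 = 962.00 → 962.
border pick-up: 146 × 15/18 = 121.67 → 122.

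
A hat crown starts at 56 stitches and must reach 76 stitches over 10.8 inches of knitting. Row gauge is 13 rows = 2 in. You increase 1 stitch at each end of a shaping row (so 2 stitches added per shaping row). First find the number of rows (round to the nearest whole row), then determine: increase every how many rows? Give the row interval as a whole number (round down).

Rows = 10.8 × 6.5 = 70.2 → 70 rows.
Stitches to add: 20 → 10 shaping rows (at 2 st each).
70 / 10 = 7.00 → every 7 rows.

Increase every 7th row.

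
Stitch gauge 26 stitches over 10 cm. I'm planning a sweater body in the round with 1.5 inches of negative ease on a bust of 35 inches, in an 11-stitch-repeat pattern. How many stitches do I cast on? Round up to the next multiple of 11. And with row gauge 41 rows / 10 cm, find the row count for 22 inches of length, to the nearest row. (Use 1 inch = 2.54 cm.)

Cast on 231 stitches; work 229 rows.

Finished = 35 − 1.5 = 33.5 inches.
33.5 inches × 2.54 = 85.09 cm.
26/10 = 2.6 sts per cm; 85.09 × 2.6 = 221.23 sts.
Next multiple of 11 → 231.
22 inches = 55.88 cm; × 4.1 = 229.11 → 229 rows.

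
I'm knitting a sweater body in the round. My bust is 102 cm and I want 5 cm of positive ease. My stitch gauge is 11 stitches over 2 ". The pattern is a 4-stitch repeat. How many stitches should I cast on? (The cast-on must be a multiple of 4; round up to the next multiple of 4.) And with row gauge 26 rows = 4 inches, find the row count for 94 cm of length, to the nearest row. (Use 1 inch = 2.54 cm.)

Finished = 102 + 5 = 107 cm.
107 cm × 1/2.54 = 42.13 inches.
11/2 = 5.5 sts per in; 42.13 × 5.5 = 231.69 sts.
Next multiple of 4 → 232.
94 cm = 37.01 inches; × 6.5 = 240.55 → 241 rows.

Cast on 232 stitches; work 241 rows.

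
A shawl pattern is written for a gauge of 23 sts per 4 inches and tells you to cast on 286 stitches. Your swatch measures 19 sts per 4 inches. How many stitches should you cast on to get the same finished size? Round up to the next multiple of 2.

238 stitches.

Scale factor = 19 / 23 = 0.826.
286 × 19 / 23 = 236.26 sts.
→ 238 sts.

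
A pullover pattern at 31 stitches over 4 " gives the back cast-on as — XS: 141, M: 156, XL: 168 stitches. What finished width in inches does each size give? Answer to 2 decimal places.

31/4 = 7.75 sts per in.
XS: 141 / 7.75 = 18.194 → 18.19 in.
M: 156 / 7.75 = 20.129 → 20.13 in.
XL: 168 / 7.75 = 21.677 → 21.68 in.

XS 18.19 inches; M 20.13 inches; XL 21.68 inches.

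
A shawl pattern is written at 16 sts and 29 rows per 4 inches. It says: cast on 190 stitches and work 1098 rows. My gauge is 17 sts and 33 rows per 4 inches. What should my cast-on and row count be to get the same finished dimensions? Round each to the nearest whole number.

Stitches: 190 × 17/16 = 201.88 → 202.
Rows: 1098 × 33/29 = 1249.45 → 1249.

Cast on 202 stitches; work 1249 rows.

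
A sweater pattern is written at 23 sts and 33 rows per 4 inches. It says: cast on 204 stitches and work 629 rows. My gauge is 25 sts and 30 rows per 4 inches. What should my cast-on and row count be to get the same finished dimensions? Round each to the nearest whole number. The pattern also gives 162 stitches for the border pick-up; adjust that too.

Stitches: 204 × 25/23 = 221.74 → 222.
Rows: 629 × 30/33 = 571.82 → 572.
border pick-up: 162 × 25/23 = 176.09 → 176.

Cast on 222 stitches; work 572 rows; border pick-up 176 stitches.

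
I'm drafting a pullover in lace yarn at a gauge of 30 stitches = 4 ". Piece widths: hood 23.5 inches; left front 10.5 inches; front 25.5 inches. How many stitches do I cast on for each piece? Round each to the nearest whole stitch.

hood 176; left front 79; front 191.

Rate = 30/4 = 7.5 sts per in.
hood: 23.5 × 7.5 = 176.25 → 176.
left front: 10.5 × 7.5 = 78.75 → 79.
front: 25.5 × 7.5 = 191.25 → 191.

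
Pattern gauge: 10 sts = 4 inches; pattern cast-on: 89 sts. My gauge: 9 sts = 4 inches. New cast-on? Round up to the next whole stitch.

CO 81 sts.

Scale factor = 9 / 10 = 0.900.
89 × 9 / 10 = 80.10 sts.
→ 81 sts.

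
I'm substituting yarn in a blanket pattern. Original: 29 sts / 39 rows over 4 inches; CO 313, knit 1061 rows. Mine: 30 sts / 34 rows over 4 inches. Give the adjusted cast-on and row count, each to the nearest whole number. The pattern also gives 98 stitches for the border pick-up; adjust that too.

Cast on 324 stitches; work 925 rows; border pick-up 101 stitches.

Stitches: 313 × 30/29 = 323.79 → 324.
Rows: 1061 × 34/39 = 924.97 → 925.
border pick-up: 98 × 30/29 = 101.38 → 101.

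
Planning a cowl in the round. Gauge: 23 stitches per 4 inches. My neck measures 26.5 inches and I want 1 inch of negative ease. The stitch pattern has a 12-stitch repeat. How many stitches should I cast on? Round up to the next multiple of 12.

Finished = 26.5 − 1 = 25.5 inches.
23 / 4 = 5.75 sts/in.
25.5 × 5.75 = 146.62 sts.
Next multiple of 12: 156.

156 stitches.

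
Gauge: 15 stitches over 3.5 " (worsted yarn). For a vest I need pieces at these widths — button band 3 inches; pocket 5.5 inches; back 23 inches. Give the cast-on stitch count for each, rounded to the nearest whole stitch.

Rate = 15/3.5 = 4.286 sts per in.
button band: 3 × 4.286 = 12.86 → 13.
pocket: 5.5 × 4.286 = 23.57 → 24.
back: 23 × 4.286 = 98.57 → 99.

button band 13; pocket 24; back 99.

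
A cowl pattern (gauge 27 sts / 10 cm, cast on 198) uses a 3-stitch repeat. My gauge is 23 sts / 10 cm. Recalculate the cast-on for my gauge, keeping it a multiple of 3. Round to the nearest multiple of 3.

168 stitches.

198 × 23 / 27 = 168.67.
Nearest multiple of 3: 168.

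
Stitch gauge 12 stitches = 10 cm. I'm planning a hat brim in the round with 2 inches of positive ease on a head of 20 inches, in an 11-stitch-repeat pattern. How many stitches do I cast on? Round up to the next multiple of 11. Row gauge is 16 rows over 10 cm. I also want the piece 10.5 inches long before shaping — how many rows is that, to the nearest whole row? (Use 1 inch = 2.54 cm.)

Finished = 20 + 2 = 22 inches.
22 inches × 2.54 = 55.88 cm.
12/10 = 1.2 sts per cm; 55.88 × 1.2 = 67.06 sts.
Next multiple of 11 → 77.
10.5 inches = 26.67 cm; × 1.6 = 42.67 → 43 rows.

Cast on 77 stitches; work 43 rows.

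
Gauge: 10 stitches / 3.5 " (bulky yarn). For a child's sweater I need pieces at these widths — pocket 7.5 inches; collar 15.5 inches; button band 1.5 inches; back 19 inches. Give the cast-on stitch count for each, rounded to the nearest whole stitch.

pocket 21; collar 44; button band 4; back 54.

Rate = 10/3.5 = 2.857 sts per in.
pocket: 7.5 × 2.857 = 21.43 → 21.
collar: 15.5 × 2.857 = 44.29 → 44.
button band: 1.5 × 2.857 = 4.29 → 4.
back: 19 × 2.857 = 54.29 → 54.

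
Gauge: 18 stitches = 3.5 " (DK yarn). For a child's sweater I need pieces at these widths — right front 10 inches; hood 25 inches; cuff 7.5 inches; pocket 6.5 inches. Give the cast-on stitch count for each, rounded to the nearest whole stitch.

right front 51; hood 129; cuff 39; pocket 33.

Rate = 18/3.5 = 5.143 sts per in.
right front: 10 × 5.143 = 51.43 → 51.
hood: 25 × 5.143 = 128.57 → 129.
cuff: 7.5 × 5.143 = 38.57 → 39.
pocket: 6.5 × 5.143 = 33.43 → 33.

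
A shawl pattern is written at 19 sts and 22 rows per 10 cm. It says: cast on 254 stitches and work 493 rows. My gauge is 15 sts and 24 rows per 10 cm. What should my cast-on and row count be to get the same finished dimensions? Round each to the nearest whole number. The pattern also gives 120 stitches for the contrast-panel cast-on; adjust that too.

Stitches: 254 × 15/19 = 200.53 → 201.
Rows: 493 × 24/22 = 537.82 → 538.
contrast-panel cast-on: 120 × 15/19 = 94.74 → 95.

Cast on 201 stitches; work 538 rows; contrast-panel cast-on 95 stitches.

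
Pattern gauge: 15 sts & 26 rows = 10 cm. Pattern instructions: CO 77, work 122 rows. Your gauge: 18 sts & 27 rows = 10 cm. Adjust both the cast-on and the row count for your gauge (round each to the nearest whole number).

Cast on 92 stitches; work 127 rows.

Stitches: 77 × 18/15 = 92.40 → 92.
Rows: 122 × 27/26 = 126.69 → 127.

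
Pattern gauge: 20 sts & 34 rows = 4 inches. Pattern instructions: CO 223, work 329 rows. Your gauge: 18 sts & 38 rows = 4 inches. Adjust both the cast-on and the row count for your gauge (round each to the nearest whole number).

Stitches: 223 × 18/20 = 200.70 → 201.
Rows: 329 × 38/34 = 367.71 → 368.

Cast on 201 stitches; work 368 rows.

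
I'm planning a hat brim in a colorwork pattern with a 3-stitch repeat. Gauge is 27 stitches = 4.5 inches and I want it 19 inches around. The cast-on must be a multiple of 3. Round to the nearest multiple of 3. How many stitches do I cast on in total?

27 / 4.5 = 6 sts per inch.
19 × 6 = 114.00 sts.
Nearest multiple of 3: 114.

114 stitches.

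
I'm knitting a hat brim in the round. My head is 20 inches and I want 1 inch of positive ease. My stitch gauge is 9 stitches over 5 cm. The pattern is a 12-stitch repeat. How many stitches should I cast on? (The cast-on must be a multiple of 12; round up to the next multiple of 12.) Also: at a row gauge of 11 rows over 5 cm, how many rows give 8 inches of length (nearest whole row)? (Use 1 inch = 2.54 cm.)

Finished = 20 + 1 = 21 inches.
21 inches × 2.54 = 53.34 cm.
9/5 = 1.8 sts per cm; 53.34 × 1.8 = 96.01 sts.
Next multiple of 12 → 108.
8 inches = 20.32 cm; × 2.2 = 44.70 → 45 rows.

Cast on 108 stitches; work 45 rows.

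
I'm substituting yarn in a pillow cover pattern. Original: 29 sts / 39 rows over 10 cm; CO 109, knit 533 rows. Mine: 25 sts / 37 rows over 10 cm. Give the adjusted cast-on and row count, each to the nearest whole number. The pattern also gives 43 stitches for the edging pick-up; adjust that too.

Cast on 94 stitches; work 506 rows; edging pick-up 37 stitches.

Stitches: 109 × 25/29 = 93.97 → 94.
Rows: 533 × 37/39 = 505.67 → 506.
edging pick-up: 43 × 25/29 = 37.07 → 37.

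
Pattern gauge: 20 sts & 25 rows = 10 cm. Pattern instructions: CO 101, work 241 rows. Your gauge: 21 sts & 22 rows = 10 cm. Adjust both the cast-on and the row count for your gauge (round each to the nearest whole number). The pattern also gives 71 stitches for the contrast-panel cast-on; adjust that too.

Stitches: 101 × 21/20 = 106.05 → 106.
Rows: 241 × 22/25 = 212.08 → 212.
contrast-panel cast-on: 71 × 21/20 = 74.55 → 75.

Cast on 106 stitches; work 212 rows; contrast-panel cast-on 75 stitches.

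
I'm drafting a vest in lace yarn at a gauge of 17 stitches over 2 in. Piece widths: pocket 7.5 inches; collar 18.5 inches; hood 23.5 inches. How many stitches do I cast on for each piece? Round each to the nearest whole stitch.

Rate = 17/2 = 8.5 sts per in.
pocket: 7.5 × 8.5 = 63.75 → 64.
collar: 18.5 × 8.5 = 157.25 → 157.
hood: 23.5 × 8.5 = 199.75 → 200.

pocket 64; collar 157; hood 200.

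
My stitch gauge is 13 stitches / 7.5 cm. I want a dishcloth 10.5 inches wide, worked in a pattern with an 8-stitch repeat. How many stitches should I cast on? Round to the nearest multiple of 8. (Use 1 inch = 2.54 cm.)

10.5 in = 10.5 × 2.54 = 26.67 cm.
13 / 7.5 = 1.733 sts/cm.
26.67 × 1.733 = 46.23 sts.
→ 48.

48 stitches.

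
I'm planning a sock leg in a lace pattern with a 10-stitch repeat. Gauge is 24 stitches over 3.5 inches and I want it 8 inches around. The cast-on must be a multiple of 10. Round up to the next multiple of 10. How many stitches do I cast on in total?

Cast on 60 stitches.

24 / 3.5 = 6.857 sts per inch.
8 × 6.857 = 54.86 sts.
Next multiple of 10: 60.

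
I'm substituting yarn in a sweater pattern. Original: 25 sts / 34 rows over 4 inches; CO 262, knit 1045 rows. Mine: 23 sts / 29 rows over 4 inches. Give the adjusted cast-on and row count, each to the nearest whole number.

Cast on 241 stitches; work 891 rows.

Stitches: 262 × 23/25 = 241.04 → 241.
Rows: 1045 × 29/34 = 891.32 → 891.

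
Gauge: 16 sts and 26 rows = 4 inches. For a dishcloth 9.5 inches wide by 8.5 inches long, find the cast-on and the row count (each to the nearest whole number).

Stitch gauge = 16/4 = 4 sts/in; 9.5 × 4 = 38.00 → 38 sts.
Row gauge = 26/4 = 6.5 rows/in; 8.5 × 6.5 = 55.25 → 55 rows.

Cast on 38 stitches and work 55 rows.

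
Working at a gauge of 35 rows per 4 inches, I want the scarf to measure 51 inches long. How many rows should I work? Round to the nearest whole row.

35 rows / 4 in = 8.75 rows per inch.
51 × 8.75 = 446.25 rows.
Round to nearest → 446.

Knit 446 rows.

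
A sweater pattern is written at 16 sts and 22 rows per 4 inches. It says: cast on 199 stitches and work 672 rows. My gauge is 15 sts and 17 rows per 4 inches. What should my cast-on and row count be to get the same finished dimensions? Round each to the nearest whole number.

Stitches: 199 × 15/16 = 186.56 → 187.
Rows: 672 × 17/22 = 519.27 → 519.

Cast on 187 stitches; work 519 rows.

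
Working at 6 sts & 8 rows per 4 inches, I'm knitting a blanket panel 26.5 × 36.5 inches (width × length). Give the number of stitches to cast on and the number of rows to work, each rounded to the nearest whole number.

Stitch gauge = 6/4 = 1.5 sts/in; 26.5 × 1.5 = 39.75 → 40 sts.
Row gauge = 8/4 = 2 rows/in; 36.5 × 2 = 73.00 → 73 rows.

Cast on 40 stitches and work 73 rows.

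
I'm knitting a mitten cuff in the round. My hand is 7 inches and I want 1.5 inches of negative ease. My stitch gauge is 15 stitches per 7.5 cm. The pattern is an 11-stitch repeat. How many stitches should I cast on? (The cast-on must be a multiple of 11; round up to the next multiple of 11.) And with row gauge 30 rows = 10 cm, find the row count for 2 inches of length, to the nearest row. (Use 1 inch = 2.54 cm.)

Finished = 7 − 1.5 = 5.5 inches.
5.5 inches × 2.54 = 13.97 cm.
15/7.5 = 2 sts per cm; 13.97 × 2 = 27.94 sts.
Next multiple of 11 → 33.
2 inches = 5.08 cm; × 3 = 15.24 → 15 rows.

Cast on 33 stitches; work 15 rows.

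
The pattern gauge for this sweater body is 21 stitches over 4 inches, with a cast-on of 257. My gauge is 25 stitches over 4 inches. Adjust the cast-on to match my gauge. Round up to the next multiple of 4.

Scale factor = 25 / 21 = 1.190.
257 × 25 / 21 = 305.95 sts.
→ 308 sts.

Cast on 308 stitches.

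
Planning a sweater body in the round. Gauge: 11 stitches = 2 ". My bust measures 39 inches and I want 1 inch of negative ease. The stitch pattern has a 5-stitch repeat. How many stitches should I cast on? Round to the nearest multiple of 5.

210 stitches.

Finished = 39 − 1 = 38 inches.
11 / 2 = 5.5 sts/in.
38 × 5.5 = 209.00 sts.
Nearest multiple of 5: 210.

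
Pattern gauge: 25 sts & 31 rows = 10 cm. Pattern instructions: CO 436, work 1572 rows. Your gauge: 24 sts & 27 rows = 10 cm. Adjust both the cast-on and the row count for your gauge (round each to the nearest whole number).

Stitches: 436 × 24/25 = 418.56 → 419.
Rows: 1572 × 27/31 = 1369.16 → 1369.

Cast on 419 stitches; work 1369 rows.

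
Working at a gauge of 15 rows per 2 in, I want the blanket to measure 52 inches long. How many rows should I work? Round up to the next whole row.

15 rows / 2 in = 7.5 rows per inch.
52 × 7.5 = 390.00 rows.

Work 390 rows.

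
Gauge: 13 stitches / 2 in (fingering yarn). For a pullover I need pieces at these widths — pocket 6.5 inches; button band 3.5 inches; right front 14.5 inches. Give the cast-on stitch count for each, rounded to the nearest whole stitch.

pocket 42; button band 23; right front 94.

Rate = 13/2 = 6.5 sts per in.
pocket: 6.5 × 6.5 = 42.25 → 42.
button band: 3.5 × 6.5 = 22.75 → 23.
right front: 14.5 × 6.5 = 94.25 → 94.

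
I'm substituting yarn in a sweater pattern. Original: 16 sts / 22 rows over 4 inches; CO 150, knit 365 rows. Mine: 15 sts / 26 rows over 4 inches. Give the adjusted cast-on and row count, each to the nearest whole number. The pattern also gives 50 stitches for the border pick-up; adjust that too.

Cast on 141 stitches; work 431 rows; border pick-up 47 stitches.

Stitches: 150 × 15/16 = 140.62 → 141.
Rows: 365 × 26/22 = 431.36 → 431.
border pick-up: 50 × 15/16 = 46.88 → 47.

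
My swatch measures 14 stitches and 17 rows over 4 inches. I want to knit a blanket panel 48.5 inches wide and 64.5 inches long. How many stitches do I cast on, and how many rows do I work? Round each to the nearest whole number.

Stitch gauge = 14/4 = 3.5 sts/in; 48.5 × 3.5 = 169.75 → 170 sts.
Row gauge = 17/4 = 4.25 rows/in; 64.5 × 4.25 = 274.12 → 274 rows.

Cast on 170 stitches and work 274 rows.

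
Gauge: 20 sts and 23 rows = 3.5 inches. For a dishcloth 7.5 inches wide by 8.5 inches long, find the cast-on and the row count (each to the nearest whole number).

Cast on 43 stitches and work 56 rows.

Stitch gauge = 20/3.5 = 5.714 sts/in; 7.5 × 5.714 = 42.86 → 43 sts.
Row gauge = 23/3.5 = 6.571 rows/in; 8.5 × 6.571 = 55.86 → 56 rows.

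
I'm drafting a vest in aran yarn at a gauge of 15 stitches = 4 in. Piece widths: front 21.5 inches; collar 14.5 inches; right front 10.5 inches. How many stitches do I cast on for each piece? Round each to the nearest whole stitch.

Rate = 15/4 = 3.75 sts per in.
front: 21.5 × 3.75 = 80.62 → 81.
collar: 14.5 × 3.75 = 54.38 → 54.
right front: 10.5 × 3.75 = 39.38 → 39.

front 81; collar 54; right front 39.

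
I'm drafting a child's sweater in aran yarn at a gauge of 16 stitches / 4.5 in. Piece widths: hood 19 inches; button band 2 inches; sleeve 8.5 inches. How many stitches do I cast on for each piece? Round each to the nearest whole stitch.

hood 68; button band 7; sleeve 30.

Rate = 16/4.5 = 3.556 sts per in.
hood: 19 × 3.556 = 67.56 → 68.
button band: 2 × 3.556 = 7.11 → 7.
sleeve: 8.5 × 3.556 = 30.22 → 30.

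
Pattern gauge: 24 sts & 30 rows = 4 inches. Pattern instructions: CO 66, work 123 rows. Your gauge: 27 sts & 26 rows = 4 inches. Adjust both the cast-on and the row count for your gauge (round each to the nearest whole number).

Stitches: 66 × 27/24 = 74.25 → 74.
Rows: 123 × 26/30 = 106.60 → 107.

Cast on 74 stitches; work 107 rows.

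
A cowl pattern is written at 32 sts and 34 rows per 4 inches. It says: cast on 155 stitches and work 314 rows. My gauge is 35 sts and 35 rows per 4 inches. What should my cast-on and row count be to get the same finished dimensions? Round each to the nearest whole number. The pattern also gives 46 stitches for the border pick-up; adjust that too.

Stitches: 155 × 35/32 = 169.53 → 170.
Rows: 314 × 35/34 = 323.24 → 323.
border pick-up: 46 × 35/32 = 50.31 → 50.

Cast on 170 stitches; work 323 rows; border pick-up 50 stitches.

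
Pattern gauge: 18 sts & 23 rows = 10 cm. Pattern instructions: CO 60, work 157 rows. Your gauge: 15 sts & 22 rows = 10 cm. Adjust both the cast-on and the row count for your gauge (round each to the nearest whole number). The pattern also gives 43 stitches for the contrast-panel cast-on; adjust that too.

Stitches: 60 × 15/18 = 50.00 → 50.
Rows: 157 × 22/23 = 150.17 → 150.
contrast-panel cast-on: 43 × 15/18 = 35.83 → 36.

Cast on 50 stitches; work 150 rows; contrast-panel cast-on 36 stitches.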